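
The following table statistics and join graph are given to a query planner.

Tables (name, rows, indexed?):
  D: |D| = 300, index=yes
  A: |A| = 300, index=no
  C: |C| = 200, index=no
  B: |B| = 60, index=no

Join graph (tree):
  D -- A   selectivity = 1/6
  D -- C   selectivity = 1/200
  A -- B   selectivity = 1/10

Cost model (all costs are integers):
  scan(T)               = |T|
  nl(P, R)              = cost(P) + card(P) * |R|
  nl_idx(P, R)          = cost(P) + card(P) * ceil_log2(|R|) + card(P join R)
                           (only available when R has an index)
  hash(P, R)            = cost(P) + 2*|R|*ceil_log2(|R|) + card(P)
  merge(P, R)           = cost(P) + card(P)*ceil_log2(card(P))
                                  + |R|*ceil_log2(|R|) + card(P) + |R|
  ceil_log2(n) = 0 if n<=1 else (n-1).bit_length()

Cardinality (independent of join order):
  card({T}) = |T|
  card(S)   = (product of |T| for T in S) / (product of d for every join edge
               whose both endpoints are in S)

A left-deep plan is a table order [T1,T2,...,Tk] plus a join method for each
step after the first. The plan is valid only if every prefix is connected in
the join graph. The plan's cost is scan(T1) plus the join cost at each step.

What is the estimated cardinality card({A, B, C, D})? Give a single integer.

90000

Tables in S: A(300), B(60), C(200), D(300)
Edges inside S: D-A(d=6), D-C(d=200), A-B(d=10)
numerator = 300 * 60 * 200 * 300 = 1080000000
denominator = 6 * 200 * 10 = 12000
card(S) = 1080000000 / 12000 = 90000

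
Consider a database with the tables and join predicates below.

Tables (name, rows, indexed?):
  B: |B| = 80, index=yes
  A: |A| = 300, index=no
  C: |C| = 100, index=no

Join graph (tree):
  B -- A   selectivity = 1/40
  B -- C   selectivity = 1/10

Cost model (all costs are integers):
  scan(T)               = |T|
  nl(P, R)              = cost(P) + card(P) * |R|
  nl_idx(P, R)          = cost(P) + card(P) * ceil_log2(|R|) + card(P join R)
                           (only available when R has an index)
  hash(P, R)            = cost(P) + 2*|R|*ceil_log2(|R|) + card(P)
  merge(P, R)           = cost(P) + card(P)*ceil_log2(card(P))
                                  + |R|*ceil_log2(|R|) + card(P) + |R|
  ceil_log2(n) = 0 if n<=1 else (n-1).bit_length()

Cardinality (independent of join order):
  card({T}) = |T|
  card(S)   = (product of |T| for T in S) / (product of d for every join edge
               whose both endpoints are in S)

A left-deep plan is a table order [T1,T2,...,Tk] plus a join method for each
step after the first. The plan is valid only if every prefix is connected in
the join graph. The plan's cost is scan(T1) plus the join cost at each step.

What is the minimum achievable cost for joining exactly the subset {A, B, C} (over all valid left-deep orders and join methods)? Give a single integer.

3720

Selinger DP over subsets of {A,B,C}:
  {B}: scan cost=80, card=80
  {A}: scan cost=300, card=300
  {C}: scan cost=100, card=100
  {AB}: card=600; try (B,hash)→1720, (B,nl_idx)→3000, (A,merge)→3720, (B,merge)→3940, (A,hash)→5560, (A,nl)→24080 …(+1); best=1720 via (B,hash)
  {BC}: card=800; try (B,hash)→1320, (C,merge)→1520, (B,merge)→1540, (C,hash)→1560, (B,nl_idx)→1600, (C,nl)→8080 …(+1); best=1320 via (B,hash)
  {ABC}: card=6000; try (C,hash)→3720, (A,hash)→7520, (C,merge)→9120, (A,merge)→13120, (C,nl)→61720, (A,nl)→241320; best=3720 via (C,hash)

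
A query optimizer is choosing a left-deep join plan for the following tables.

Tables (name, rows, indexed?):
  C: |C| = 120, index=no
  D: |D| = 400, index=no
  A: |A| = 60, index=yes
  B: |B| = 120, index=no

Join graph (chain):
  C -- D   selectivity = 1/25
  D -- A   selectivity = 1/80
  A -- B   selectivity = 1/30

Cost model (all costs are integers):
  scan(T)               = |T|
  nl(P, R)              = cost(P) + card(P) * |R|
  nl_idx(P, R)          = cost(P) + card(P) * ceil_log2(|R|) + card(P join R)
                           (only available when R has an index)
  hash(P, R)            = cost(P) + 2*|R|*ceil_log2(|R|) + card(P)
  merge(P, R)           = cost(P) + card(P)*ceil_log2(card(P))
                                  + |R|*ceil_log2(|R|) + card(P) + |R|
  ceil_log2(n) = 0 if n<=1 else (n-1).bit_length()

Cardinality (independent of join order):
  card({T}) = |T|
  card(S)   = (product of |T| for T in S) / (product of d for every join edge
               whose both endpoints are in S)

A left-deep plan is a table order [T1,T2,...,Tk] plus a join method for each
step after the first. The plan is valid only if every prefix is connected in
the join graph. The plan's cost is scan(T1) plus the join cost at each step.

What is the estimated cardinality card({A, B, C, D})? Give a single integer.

Tables in S: A(60), B(120), C(120), D(400)
Edges inside S: C-D(d=25), D-A(d=80), A-B(d=30)
numerator = 60 * 120 * 120 * 400 = 345600000
denominator = 25 * 80 * 30 = 60000
card(S) = 345600000 / 60000 = 5760

5760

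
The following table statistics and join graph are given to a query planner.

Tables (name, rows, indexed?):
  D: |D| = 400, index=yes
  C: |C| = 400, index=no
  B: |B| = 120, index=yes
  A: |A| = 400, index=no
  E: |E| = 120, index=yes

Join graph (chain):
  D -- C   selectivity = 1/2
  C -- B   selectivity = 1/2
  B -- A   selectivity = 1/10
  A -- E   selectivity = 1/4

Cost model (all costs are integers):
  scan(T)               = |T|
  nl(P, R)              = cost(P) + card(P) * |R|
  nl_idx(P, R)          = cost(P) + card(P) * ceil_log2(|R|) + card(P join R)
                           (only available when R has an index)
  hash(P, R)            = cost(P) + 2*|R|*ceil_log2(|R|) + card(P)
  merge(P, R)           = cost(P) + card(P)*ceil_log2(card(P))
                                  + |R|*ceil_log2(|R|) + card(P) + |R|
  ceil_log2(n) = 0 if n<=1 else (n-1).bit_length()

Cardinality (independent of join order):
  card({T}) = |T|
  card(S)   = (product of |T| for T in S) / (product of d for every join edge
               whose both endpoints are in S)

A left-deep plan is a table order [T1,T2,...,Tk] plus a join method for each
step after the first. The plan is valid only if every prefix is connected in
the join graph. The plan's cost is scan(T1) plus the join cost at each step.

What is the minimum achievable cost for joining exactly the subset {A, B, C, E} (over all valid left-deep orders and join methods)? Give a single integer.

Selinger DP over subsets of {A,B,C,E}:
  {C}: scan cost=400, card=400
  {B}: scan cost=120, card=120
  {A}: scan cost=400, card=400
  {E}: scan cost=120, card=120
  {BC}: card=24000; try (B,hash)→2480, (C,merge)→5080, (B,merge)→5360, (C,hash)→7440, (B,nl_idx)→27200, (C,nl)→48120 …(+1); best=2480 via (B,hash)
  {AB}: card=4800; try (B,hash)→2480, (A,merge)→5080, (B,merge)→5360, (A,hash)→7440, (B,nl_idx)→8000, (A,nl)→48120 …(+1); best=2480 via (B,hash)
  {AE}: card=12000; try (E,hash)→2480, (A,merge)→5080, (E,merge)→5360, (A,hash)→7440, (E,nl_idx)→15200, (A,nl)→48120 …(+1); best=2480 via (E,hash)
  {ABC}: card=960000; try (C,hash)→14480, (A,hash)→33680, (C,merge)→73680, (A,merge)→390480, (C,nl)→1922480, (A,nl)→9602480; best=14480 via (C,hash)
  {ABE}: card=144000; try (E,hash)→8960, (B,hash)→16160, (E,merge)→70640, (E,nl_idx)→180080, (B,merge)→183440, (B,nl_idx)→230480 …(+2); best=8960 via (E,hash)
  {ABCE}: card=28800000; try (C,hash)→160160, (E,hash)→976160, (C,merge)→2748960, (E,merge)→20175440, (E,nl_idx)→35534480, (C,nl)→57608960 …(+1); best=160160 via (C,hash)

160160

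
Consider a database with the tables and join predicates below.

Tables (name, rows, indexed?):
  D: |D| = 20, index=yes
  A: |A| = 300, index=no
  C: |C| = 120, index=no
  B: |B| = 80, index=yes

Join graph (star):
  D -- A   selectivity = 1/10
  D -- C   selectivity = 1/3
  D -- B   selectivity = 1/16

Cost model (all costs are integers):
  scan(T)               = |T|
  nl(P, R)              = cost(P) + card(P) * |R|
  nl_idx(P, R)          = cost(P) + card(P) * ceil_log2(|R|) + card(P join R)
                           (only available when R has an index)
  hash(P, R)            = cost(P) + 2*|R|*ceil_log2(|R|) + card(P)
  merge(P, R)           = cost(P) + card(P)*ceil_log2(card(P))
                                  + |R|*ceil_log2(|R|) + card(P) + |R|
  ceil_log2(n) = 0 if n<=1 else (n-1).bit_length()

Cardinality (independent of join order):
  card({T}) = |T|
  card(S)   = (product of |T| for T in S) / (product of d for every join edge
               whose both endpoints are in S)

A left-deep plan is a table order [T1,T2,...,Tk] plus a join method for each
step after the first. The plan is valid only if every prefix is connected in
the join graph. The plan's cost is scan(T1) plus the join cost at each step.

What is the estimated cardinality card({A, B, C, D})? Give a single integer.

120000

Tables in S: A(300), B(80), C(120), D(20)
Edges inside S: D-A(d=10), D-C(d=3), D-B(d=16)
numerator = 300 * 80 * 120 * 20 = 57600000
denominator = 10 * 3 * 16 = 480
card(S) = 57600000 / 480 = 120000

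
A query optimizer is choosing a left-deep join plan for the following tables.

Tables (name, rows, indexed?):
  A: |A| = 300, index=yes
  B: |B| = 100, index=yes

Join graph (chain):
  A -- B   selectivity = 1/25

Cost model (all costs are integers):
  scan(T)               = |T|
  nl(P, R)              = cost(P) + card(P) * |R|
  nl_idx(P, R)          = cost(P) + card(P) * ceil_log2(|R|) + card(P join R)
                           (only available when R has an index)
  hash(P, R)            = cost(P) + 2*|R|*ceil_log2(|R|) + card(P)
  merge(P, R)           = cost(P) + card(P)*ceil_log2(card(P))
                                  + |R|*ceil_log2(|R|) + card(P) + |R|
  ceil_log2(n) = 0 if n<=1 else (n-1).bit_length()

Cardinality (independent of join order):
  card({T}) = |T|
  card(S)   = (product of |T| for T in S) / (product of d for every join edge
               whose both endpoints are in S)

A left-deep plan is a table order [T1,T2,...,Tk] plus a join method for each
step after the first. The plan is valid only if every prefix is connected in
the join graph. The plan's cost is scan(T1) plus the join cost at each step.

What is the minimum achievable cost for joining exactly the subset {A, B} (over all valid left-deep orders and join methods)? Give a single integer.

Selinger DP over subsets of {A,B}:
  {A}: scan cost=300, card=300
  {B}: scan cost=100, card=100
  {AB}: card=1200; try (B,hash)→2000, (A,nl_idx)→2200, (B,nl_idx)→3600, (A,merge)→3900, (B,merge)→4100, (A,hash)→5600 …(+2); best=2000 via (B,hash)

2000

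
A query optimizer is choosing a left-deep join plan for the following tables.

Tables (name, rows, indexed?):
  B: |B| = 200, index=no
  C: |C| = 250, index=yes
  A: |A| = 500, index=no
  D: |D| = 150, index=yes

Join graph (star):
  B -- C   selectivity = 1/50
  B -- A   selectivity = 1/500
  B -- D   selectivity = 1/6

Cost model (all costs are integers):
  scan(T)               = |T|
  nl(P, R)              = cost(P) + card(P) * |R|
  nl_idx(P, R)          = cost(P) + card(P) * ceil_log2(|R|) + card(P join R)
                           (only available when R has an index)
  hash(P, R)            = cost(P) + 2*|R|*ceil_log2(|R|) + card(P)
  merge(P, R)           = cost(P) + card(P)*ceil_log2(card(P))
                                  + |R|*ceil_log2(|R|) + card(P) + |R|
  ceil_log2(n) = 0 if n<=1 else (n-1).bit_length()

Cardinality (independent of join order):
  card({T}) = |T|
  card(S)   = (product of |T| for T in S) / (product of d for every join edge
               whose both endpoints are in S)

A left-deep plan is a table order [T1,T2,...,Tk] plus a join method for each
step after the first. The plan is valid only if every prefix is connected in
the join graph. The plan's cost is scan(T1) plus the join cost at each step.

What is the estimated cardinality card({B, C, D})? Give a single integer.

Tables in S: B(200), C(250), D(150)
Edges inside S: B-C(d=50), B-D(d=6)
numerator = 200 * 250 * 150 = 7500000
denominator = 50 * 6 = 300
card(S) = 7500000 / 300 = 25000

25000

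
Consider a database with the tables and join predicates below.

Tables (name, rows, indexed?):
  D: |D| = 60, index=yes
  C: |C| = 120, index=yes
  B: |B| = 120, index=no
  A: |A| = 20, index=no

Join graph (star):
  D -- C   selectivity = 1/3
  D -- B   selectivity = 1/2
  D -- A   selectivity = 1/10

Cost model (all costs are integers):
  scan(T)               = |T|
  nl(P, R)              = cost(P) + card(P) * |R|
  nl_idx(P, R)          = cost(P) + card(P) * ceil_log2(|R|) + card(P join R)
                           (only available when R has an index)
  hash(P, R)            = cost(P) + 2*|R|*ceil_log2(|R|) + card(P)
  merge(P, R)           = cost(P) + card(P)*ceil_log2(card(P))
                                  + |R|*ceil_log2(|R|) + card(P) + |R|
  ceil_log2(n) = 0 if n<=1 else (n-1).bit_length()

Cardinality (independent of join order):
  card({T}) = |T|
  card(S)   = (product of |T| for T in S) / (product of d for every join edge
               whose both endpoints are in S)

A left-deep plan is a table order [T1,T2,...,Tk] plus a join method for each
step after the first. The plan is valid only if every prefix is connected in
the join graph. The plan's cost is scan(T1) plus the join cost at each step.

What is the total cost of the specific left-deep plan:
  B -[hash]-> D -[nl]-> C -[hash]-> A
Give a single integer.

step 1: scan B: cost=120, card=120
step 2: join D via hash
    card(P join D) = 120*60/(2) = 3600
    cost = 120 + 2*60*6 + 120 = 960
step 3: join C via nl
    card(P join C) = 3600*120/(3) = 144000
    cost = 960 + 3600*120 = 432960
step 4: join A via hash
    card(P join A) = 144000*20/(10) = 288000
    cost = 432960 + 2*20*5 + 144000 = 577160

577160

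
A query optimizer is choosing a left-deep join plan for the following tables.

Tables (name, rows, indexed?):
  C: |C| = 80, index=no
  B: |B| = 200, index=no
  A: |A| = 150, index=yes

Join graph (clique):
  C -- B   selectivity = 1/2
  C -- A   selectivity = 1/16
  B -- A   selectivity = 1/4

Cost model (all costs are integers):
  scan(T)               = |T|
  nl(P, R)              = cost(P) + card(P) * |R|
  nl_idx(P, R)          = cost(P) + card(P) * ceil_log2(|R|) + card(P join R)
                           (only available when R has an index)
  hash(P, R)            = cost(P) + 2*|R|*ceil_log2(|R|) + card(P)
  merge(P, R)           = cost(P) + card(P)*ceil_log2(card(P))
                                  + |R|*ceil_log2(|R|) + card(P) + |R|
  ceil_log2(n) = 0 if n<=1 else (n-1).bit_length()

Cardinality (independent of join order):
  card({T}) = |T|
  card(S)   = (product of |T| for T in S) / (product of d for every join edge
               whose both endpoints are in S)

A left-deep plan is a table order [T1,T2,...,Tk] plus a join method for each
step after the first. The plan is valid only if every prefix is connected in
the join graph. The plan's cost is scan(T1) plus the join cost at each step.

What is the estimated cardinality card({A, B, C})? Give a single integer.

18750

Tables in S: A(150), B(200), C(80)
Edges inside S: C-B(d=2), C-A(d=16), B-A(d=4)
numerator = 150 * 200 * 80 = 2400000
denominator = 2 * 16 * 4 = 128
card(S) = 2400000 / 128 = 18750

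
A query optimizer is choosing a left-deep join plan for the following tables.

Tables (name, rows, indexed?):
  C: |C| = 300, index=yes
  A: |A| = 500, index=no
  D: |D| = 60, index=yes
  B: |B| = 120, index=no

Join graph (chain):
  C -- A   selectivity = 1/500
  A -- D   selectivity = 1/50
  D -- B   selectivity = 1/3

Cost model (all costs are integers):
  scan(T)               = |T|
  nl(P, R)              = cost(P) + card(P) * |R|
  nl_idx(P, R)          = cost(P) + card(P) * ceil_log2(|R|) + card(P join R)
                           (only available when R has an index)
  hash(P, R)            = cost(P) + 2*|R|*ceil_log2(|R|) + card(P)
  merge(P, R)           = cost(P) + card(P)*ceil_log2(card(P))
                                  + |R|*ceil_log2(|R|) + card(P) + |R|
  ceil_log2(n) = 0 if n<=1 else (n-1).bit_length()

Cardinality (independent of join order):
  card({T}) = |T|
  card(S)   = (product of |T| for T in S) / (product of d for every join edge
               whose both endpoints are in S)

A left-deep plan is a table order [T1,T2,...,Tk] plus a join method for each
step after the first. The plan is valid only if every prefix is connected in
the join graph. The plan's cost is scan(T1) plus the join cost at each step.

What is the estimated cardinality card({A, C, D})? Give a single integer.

360

Tables in S: A(500), C(300), D(60)
Edges inside S: C-A(d=500), A-D(d=50)
numerator = 500 * 300 * 60 = 9000000
denominator = 500 * 50 = 25000
card(S) = 9000000 / 25000 = 360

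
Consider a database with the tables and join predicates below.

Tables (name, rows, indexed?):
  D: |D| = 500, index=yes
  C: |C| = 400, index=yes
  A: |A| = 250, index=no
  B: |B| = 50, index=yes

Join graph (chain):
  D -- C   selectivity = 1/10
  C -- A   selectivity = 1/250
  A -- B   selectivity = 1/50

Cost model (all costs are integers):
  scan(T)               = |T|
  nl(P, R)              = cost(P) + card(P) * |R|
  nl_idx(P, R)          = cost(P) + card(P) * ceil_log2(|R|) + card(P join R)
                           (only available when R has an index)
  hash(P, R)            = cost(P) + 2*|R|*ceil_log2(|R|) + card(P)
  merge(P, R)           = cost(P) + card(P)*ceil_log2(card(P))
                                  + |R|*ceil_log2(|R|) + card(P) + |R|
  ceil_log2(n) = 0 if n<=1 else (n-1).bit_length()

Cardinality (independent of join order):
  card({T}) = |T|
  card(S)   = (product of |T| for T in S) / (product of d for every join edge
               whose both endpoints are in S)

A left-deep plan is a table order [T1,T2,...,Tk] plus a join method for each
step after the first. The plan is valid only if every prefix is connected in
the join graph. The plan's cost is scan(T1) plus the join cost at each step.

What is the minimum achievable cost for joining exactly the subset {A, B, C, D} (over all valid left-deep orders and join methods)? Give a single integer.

12750

Selinger DP over subsets of {A,B,C,D}:
  {D}: scan cost=500, card=500
  {C}: scan cost=400, card=400
  {A}: scan cost=250, card=250
  {B}: scan cost=50, card=50
  {CD}: card=20000; try (C,hash)→8200, (D,merge)→9400, (C,merge)→9500, (D,hash)→9800, (D,nl_idx)→24000, (C,nl_idx)→25000 …(+2); best=8200 via (C,hash)
  {AC}: card=400; try (C,nl_idx)→2900, (A,hash)→4800, (C,merge)→6500, (A,merge)→6650, (C,hash)→7700, (C,nl)→100250 …(+1); best=2900 via (C,nl_idx)
  {AB}: card=250; try (B,hash)→1100, (B,nl_idx)→2000, (A,merge)→2650, (B,merge)→2850, (A,hash)→4100, (A,nl)→12550 …(+1); best=1100 via (B,hash)
  {ACD}: card=20000; try (D,merge)→11900, (D,hash)→12300, (D,nl_idx)→26500, (A,hash)→32200, (D,nl)→202900, (A,merge)→330450 …(+1); best=11900 via (D,merge)
  {ABC}: card=400; try (C,nl_idx)→3750, (B,hash)→3900, (B,nl_idx)→5700, (B,merge)→7250, (C,merge)→7350, (C,hash)→8550 …(+2); best=3750 via (C,nl_idx)
  {ABCD}: card=20000; try (D,merge)→12750, (D,hash)→13150, (D,nl_idx)→27350, (B,hash)→32500, (B,nl_idx)→151900, (D,nl)→203750 …(+2); best=12750 via (D,merge)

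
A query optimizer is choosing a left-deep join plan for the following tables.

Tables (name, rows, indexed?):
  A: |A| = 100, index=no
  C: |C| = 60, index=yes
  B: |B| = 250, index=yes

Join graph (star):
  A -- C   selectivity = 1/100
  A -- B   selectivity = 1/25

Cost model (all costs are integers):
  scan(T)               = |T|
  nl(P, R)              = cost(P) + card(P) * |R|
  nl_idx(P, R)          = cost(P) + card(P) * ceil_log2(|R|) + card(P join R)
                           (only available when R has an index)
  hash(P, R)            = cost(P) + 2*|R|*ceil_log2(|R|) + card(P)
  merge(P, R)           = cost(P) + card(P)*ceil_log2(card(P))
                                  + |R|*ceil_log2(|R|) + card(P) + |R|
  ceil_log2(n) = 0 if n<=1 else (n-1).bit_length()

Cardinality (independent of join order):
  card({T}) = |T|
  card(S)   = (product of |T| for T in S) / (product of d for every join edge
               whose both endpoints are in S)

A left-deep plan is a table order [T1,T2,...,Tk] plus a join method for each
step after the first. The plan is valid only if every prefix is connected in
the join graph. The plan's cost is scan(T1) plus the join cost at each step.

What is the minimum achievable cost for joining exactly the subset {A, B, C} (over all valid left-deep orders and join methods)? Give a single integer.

1840

Selinger DP over subsets of {A,B,C}:
  {A}: scan cost=100, card=100
  {C}: scan cost=60, card=60
  {B}: scan cost=250, card=250
  {AC}: card=60; try (C,nl_idx)→760, (C,hash)→920, (A,merge)→1280, (C,merge)→1320, (A,hash)→1520, (A,nl)→6060 …(+1); best=760 via (C,nl_idx)
  {AB}: card=1000; try (B,nl_idx)→1900, (A,hash)→1900, (B,merge)→3150, (A,merge)→3300, (B,hash)→4200, (B,nl)→25100 …(+1); best=1900 via (B,nl_idx)
  {ABC}: card=600; try (B,nl_idx)→1840, (B,merge)→3430, (C,hash)→3620, (B,hash)→4820, (C,nl_idx)→8500, (C,merge)→13320 …(+2); best=1840 via (B,nl_idx)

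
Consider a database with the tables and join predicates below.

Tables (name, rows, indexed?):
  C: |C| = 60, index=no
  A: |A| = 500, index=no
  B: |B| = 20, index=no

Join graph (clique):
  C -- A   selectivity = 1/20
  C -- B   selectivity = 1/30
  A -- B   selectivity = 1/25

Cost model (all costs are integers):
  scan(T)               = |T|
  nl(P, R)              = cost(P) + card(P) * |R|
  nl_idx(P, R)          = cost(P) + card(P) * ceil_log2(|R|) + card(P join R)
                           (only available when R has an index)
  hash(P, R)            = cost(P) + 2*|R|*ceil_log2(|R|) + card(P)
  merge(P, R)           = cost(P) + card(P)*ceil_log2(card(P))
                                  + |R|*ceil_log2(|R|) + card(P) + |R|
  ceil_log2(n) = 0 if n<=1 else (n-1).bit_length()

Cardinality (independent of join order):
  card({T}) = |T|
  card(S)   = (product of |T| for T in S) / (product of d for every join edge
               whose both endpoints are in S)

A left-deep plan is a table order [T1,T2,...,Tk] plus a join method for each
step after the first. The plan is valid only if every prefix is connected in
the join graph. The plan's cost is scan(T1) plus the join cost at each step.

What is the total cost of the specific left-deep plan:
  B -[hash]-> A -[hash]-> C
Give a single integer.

step 1: scan B: cost=20, card=20
step 2: join A via hash
    card(P join A) = 20*500/(25) = 400
    cost = 20 + 2*500*9 + 20 = 9040
step 3: join C via hash
    card(P join C) = 400*60/(20*30) = 40
    cost = 9040 + 2*60*6 + 400 = 10160

10160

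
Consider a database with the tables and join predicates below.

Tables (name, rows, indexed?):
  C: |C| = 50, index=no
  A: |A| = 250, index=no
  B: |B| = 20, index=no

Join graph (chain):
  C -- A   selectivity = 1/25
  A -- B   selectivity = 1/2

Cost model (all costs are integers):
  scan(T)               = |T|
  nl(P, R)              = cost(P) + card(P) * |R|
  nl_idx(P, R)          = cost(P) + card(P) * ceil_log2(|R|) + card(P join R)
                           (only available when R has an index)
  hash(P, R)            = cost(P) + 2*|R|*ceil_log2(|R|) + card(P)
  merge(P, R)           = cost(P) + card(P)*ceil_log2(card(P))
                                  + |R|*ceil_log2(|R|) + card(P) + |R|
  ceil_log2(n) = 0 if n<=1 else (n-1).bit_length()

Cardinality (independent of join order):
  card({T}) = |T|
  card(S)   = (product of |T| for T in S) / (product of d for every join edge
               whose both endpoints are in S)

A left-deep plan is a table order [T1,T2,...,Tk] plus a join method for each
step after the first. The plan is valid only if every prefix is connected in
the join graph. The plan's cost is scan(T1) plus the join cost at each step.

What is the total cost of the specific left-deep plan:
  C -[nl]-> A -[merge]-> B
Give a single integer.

17670

step 1: scan C: cost=50, card=50
step 2: join A via nl
    card(P join A) = 50*250/(25) = 500
    cost = 50 + 50*250 = 12550
step 3: join B via merge
    card(P join B) = 500*20/(2) = 5000
    cost = 12550 + 500*9 + 20*5 + 500 + 20 = 17670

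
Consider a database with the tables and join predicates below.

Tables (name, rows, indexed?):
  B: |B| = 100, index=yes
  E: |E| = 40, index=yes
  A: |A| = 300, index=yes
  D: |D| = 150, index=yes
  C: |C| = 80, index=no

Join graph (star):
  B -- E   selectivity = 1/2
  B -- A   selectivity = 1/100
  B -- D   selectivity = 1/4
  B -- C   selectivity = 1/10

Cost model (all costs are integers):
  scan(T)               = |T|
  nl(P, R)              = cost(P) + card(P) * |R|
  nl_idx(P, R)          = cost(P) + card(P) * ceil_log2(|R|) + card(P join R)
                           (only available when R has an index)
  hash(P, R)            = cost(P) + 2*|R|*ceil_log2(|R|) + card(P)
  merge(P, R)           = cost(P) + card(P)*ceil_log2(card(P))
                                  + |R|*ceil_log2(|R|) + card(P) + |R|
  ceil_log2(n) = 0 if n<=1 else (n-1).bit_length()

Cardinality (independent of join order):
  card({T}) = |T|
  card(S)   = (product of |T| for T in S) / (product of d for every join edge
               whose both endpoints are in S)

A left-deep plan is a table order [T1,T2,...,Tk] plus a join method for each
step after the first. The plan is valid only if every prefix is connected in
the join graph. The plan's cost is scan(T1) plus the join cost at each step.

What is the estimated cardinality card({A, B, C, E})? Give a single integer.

48000

Tables in S: A(300), B(100), C(80), E(40)
Edges inside S: B-E(d=2), B-A(d=100), B-C(d=10)
numerator = 300 * 100 * 80 * 40 = 96000000
denominator = 2 * 100 * 10 = 2000
card(S) = 96000000 / 2000 = 48000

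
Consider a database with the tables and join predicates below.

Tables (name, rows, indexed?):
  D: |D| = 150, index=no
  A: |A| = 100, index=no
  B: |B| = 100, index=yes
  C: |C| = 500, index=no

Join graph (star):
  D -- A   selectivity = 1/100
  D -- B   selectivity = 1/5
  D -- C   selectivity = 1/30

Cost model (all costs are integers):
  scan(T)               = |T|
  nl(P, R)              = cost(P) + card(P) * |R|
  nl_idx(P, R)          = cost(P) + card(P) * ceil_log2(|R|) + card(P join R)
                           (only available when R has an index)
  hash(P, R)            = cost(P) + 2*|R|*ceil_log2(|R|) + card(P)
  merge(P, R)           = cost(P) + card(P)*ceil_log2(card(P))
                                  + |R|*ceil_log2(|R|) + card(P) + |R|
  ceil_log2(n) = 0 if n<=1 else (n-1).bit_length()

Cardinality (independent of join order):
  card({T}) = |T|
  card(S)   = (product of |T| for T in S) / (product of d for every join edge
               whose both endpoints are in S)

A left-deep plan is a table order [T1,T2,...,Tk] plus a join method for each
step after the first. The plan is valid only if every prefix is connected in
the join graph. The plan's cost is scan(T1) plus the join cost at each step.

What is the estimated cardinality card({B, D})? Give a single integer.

Tables in S: B(100), D(150)
Edges inside S: D-B(d=5)
numerator = 100 * 150 = 15000
denominator = 5 = 5
card(S) = 15000 / 5 = 3000

3000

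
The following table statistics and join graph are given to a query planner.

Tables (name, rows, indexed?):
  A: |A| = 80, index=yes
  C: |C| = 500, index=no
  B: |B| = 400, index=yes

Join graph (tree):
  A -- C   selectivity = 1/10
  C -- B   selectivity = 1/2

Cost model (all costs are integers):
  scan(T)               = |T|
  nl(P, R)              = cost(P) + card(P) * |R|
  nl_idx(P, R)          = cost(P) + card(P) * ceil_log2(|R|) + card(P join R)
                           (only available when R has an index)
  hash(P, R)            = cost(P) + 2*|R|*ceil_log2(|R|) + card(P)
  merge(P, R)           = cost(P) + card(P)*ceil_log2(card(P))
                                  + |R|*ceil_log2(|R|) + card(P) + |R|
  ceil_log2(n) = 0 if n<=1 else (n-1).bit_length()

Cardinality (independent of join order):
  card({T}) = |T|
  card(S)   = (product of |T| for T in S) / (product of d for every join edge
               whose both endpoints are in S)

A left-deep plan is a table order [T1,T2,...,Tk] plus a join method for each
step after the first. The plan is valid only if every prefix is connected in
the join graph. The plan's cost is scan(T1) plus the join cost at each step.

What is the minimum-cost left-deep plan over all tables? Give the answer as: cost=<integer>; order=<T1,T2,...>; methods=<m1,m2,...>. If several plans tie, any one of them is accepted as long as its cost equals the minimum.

cost=13320; order=C,A,B; methods=hash,hash

Selinger DP (subsets sized 1..n):
  {A}: scan cost=80, card=80
  {C}: scan cost=500, card=500
  {B}: scan cost=400, card=400
  {AC}: card=4000; try (A,hash)→2120, (C,merge)→5720, (A,merge)→6140, (A,nl_idx)→8000, (C,hash)→9160, (C,nl)→40080 …(+1); best=2120 via (A,hash)
  {BC}: card=100000; try (B,hash)→8200, (C,merge)→9400, (B,merge)→9500, (C,hash)→9800, (B,nl_idx)→105000, (C,nl)→200400 …(+1); best=8200 via (B,hash)
  {ABC}: card=800000; try (B,hash)→13320, (B,merge)→58120, (A,hash)→109320, (B,nl_idx)→838120, (A,nl_idx)→1508200, (B,nl)→1602120 …(+2); best=13320 via (B,hash)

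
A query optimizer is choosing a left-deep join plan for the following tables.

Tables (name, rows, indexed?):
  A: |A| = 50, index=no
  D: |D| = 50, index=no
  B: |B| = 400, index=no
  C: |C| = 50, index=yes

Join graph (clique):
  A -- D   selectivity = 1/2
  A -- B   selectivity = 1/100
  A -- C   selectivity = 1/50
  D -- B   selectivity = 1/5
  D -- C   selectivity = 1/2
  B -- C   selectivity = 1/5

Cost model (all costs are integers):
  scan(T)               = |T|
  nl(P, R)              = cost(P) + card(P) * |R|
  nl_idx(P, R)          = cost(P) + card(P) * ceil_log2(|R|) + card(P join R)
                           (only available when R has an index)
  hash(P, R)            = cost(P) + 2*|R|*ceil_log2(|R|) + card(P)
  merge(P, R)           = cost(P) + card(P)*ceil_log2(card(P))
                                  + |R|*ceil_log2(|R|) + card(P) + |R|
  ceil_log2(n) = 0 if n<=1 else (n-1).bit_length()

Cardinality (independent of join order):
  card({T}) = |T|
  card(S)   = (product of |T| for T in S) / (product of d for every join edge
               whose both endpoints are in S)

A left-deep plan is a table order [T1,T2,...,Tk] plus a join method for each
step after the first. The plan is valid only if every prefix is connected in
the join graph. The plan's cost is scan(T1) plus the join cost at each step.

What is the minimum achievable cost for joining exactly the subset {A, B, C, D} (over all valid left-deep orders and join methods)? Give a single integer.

2830

Selinger DP over subsets of {A,B,C,D}:
  {A}: scan cost=50, card=50
  {D}: scan cost=50, card=50
  {B}: scan cost=400, card=400
  {C}: scan cost=50, card=50
  {AD}: card=1250; try (D,hash)→700, (A,hash)→700, (D,merge)→750, (A,merge)→750, (D,nl)→2550, (A,nl)→2550; best=700 via (D,hash)
  {AB}: card=200; try (A,hash)→1400, (B,merge)→4400, (A,merge)→4750, (B,hash)→7300, (B,nl)→20050, (A,nl)→20400; best=1400 via (A,hash)
  {AC}: card=50; try (C,nl_idx)→400, (C,hash)→700, (A,hash)→700, (C,merge)→750, (A,merge)→750, (C,nl)→2550 …(+1); best=400 via (C,nl_idx)
  {BD}: card=4000; try (D,hash)→1400, (B,merge)→4400, (D,merge)→4750, (B,hash)→7300, (B,nl)→20050, (D,nl)→20400; best=1400 via (D,hash)
  {CD}: card=1250; try (D,hash)→700, (C,hash)→700, (D,merge)→750, (C,merge)→750, (C,nl_idx)→1600, (D,nl)→2550 …(+1); best=700 via (D,hash)
  {BC}: card=4000; try (C,hash)→1400, (B,merge)→4400, (C,merge)→4750, (C,nl_idx)→6800, (B,hash)→7300, (B,nl)→20050 …(+1); best=1400 via (C,hash)
  {ABD}: card=1000; try (D,hash)→2200, (D,merge)→3550, (A,hash)→6000, (B,hash)→9150, (D,nl)→11400, (B,merge)→19700 …(+3); best=2200 via (D,hash)
  {ACD}: card=625; try (D,hash)→1050, (D,merge)→1100, (C,hash)→2550, (A,hash)→2550, (D,nl)→2900, (C,nl_idx)→8825 …(+4); best=1050 via (D,hash)
  {ABC}: card=40; try (C,hash)→2200, (C,nl_idx)→2640, (C,merge)→3550, (B,merge)→4750, (A,hash)→6000, (B,hash)→7650 …(+4); best=2200 via (C,hash)
  {BCD}: card=20000; try (D,hash)→6000, (C,hash)→6000, (B,hash)→9150, (B,merge)→19700, (C,nl_idx)→45400, (D,merge)→53750 …(+4); best=6000 via (D,hash)
  {ABCD}: card=100; try (D,merge)→2830, (D,hash)→2840, (C,hash)→3800, (D,nl)→4200, (C,nl_idx)→8300, (B,hash)→8875 …(+7); best=2830 via (D,merge)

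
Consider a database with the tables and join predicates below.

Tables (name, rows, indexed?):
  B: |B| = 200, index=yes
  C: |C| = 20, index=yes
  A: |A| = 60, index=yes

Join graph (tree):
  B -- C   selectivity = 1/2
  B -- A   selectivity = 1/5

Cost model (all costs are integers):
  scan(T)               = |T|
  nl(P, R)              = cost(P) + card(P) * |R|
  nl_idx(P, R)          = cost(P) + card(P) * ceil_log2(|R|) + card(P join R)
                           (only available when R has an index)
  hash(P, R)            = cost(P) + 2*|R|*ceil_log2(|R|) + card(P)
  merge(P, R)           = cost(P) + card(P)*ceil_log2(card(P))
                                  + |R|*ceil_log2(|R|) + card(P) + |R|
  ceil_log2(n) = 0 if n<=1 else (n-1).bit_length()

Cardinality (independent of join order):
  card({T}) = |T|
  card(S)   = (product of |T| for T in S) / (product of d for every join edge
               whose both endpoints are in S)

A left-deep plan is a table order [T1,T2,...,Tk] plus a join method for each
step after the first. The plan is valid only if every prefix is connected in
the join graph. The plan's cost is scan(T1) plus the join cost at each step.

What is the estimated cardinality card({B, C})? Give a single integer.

Tables in S: B(200), C(20)
Edges inside S: B-C(d=2)
numerator = 200 * 20 = 4000
denominator = 2 = 2
card(S) = 4000 / 2 = 2000

2000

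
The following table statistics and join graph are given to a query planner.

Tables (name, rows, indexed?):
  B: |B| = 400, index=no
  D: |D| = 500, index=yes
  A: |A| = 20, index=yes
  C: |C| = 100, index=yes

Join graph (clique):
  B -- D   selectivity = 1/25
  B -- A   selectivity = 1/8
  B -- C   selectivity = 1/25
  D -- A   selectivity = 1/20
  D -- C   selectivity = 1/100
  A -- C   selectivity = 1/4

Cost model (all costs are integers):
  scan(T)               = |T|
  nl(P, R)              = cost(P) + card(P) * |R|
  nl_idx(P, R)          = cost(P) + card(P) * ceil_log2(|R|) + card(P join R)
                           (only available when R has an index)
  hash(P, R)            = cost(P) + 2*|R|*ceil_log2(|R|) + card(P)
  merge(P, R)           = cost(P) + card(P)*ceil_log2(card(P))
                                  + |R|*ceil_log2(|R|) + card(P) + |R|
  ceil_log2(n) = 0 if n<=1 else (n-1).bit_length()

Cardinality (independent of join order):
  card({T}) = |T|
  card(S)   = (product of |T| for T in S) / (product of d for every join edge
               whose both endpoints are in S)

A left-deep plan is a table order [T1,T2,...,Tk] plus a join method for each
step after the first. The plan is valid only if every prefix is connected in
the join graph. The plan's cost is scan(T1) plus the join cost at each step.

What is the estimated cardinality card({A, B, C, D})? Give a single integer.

10

Tables in S: A(20), B(400), C(100), D(500)
Edges inside S: B-D(d=25), B-A(d=8), B-C(d=25), D-A(d=20), D-C(d=100), A-C(d=4)
numerator = 20 * 400 * 100 * 500 = 400000000
denominator = 25 * 8 * 25 * 20 * 100 * 4 = 40000000
card(S) = 400000000 / 40000000 = 10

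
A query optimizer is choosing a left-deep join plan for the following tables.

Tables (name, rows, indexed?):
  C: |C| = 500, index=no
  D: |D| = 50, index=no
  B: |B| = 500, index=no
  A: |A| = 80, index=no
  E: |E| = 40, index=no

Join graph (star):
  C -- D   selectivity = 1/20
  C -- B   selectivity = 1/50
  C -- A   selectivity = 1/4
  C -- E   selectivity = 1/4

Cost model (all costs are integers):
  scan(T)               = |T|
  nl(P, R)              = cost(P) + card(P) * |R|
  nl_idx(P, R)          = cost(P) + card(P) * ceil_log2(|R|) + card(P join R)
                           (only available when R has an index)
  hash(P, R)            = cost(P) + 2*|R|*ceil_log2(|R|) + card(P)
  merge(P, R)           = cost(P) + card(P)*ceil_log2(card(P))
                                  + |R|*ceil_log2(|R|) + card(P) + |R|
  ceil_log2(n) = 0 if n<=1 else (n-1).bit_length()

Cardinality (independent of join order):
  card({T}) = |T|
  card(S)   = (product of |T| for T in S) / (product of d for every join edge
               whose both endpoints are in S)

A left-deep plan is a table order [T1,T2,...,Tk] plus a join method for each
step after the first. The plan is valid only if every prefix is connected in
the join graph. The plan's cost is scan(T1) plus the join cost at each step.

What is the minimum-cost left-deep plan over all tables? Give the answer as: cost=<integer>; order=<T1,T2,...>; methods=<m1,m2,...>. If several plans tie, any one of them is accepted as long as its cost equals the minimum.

Selinger DP (subsets sized 1..n):
  {C}: scan cost=500, card=500
  {D}: scan cost=50, card=50
  {B}: scan cost=500, card=500
  {A}: scan cost=80, card=80
  {E}: scan cost=40, card=40
  {CD}: card=1250; try (D,hash)→1600, (C,merge)→5400, (D,merge)→5850, (C,hash)→9100, (C,nl)→25050, (D,nl)→25500; best=1600 via (D,hash)
  {BC}: card=5000; try (C,hash)→10000, (B,hash)→10000, (C,merge)→10500, (B,merge)→10500, (C,nl)→250500, (B,nl)→250500; best=10000 via (C,hash)
  {AC}: card=10000; try (A,hash)→2120, (C,merge)→5720, (A,merge)→6140, (C,hash)→9160, (C,nl)→40080, (A,nl)→40500; best=2120 via (A,hash)
  {CE}: card=5000; try (E,hash)→1480, (C,merge)→5320, (E,merge)→5780, (C,hash)→9080, (C,nl)→20040, (E,nl)→20500; best=1480 via (E,hash)
  {BCD}: card=12500; try (B,hash)→11850, (D,hash)→15600, (B,merge)→21600, (D,merge)→80350, (D,nl)→260000, (B,nl)→626600; best=11850 via (B,hash)
  {ACD}: card=25000; try (A,hash)→3970, (D,hash)→12720, (A,merge)→17240, (A,nl)→101600, (D,merge)→152470, (D,nl)→502120; best=3970 via (A,hash)
  {CDE}: card=12500; try (E,hash)→3330, (D,hash)→7080, (E,merge)→16880, (E,nl)→51600, (D,merge)→71830, (D,nl)→251480; best=3330 via (E,hash)
  {ABC}: card=100000; try (A,hash)→16120, (B,hash)→21120, (A,merge)→80640, (B,merge)→157120, (A,nl)→410000, (B,nl)→5002120; best=16120 via (A,hash)
  {BCE}: card=50000; try (E,hash)→15480, (B,hash)→15480, (B,merge)→76480, (E,merge)→80280, (E,nl)→210000, (B,nl)→2501480; best=15480 via (E,hash)
  {ACE}: card=100000; try (A,hash)→7600, (E,hash)→12600, (A,merge)→72120, (E,merge)→152400, (A,nl)→401480, (E,nl)→402120; best=7600 via (A,hash)
  {ABCD}: card=250000; try (A,hash)→25470, (B,hash)→37970, (D,hash)→116720, (A,merge)→199990, (B,merge)→408970, (A,nl)→1011850 …(+3); best=25470 via (A,hash)
  {BCDE}: card=125000; try (E,hash)→24830, (B,hash)→24830, (D,hash)→66080, (B,merge)→195830, (E,merge)→199630, (E,nl)→511850 …(+3); best=24830 via (E,hash)
  {ACDE}: card=250000; try (A,hash)→16950, (E,hash)→29450, (D,hash)→108200, (A,merge)→191470, (E,merge)→404250, (A,nl)→1003330 …(+3); best=16950 via (A,hash)
  {ABCE}: card=1000000; try (A,hash)→66600, (E,hash)→116600, (B,hash)→116600, (A,merge)→866120, (B,merge)→1812600, (E,merge)→1816400 …(+3); best=66600 via (A,hash)
  {ABCDE}: card=2500000; try (A,hash)→150950, (E,hash)→275950, (B,hash)→275950, (D,hash)→1067200, (A,merge)→2275470, (B,merge)→4771950 …(+6); best=150950 via (A,hash)

cost=150950; order=C,D,B,E,A; methods=hash,hash,hash,hash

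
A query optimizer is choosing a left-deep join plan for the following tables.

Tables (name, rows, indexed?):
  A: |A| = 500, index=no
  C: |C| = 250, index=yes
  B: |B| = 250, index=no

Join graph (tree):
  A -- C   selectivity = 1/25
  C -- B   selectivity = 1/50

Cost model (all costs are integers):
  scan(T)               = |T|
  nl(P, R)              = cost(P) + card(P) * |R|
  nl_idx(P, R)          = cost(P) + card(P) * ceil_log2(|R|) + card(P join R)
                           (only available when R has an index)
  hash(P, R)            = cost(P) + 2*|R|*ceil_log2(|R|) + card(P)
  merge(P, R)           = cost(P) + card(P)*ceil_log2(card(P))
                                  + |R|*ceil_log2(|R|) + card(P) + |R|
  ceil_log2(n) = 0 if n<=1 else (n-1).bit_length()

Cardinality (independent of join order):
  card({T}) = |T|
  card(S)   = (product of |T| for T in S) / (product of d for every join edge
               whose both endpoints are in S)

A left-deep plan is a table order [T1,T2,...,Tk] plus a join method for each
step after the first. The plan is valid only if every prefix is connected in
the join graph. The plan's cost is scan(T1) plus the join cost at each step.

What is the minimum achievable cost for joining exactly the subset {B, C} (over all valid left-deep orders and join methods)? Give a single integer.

3500

Selinger DP over subsets of {B,C}:
  {C}: scan cost=250, card=250
  {B}: scan cost=250, card=250
  {BC}: card=1250; try (C,nl_idx)→3500, (C,hash)→4500, (B,hash)→4500, (C,merge)→4750, (B,merge)→4750, (C,nl)→62750 …(+1); best=3500 via (C,nl_idx)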